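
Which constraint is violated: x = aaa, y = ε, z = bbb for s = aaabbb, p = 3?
Violated: |y| > 0

The decomposition x = aaa, y = ε, z = bbb for s = aaabbb with p = 3
violates the constraint: |y| > 0

|y| = 0, but the pumping lemma requires |y| > 0 (y must be non-empty).

Pumping lemma constraints:
1. xyz = s (decomposition is valid)
2. |xy| ≤ p
3. |y| > 0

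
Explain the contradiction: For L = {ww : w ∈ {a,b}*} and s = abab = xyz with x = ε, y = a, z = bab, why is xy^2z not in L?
xy²z = aabab ∉ L

Pumping with i = 2 replaces y = a by y² = aa:
- Original: s = xyz = abab; abab splits into halves ab · ab, which are equal, so it is in L (w = ab)
- Pumped: xy²z = ε · aa · bab = aabab
- aabab has odd length 5, so it cannot be written as ww and is not in L

The pumping lemma would require xy²z ∈ L, so this decomposition yields a contradiction.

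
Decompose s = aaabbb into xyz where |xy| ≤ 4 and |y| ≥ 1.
x = 'aa', y = 'a', z = 'bbb'

For s = aaabbb and p = 4, one valid decomposition is:
- x = 'aa' (length 2)
- y = 'a' (length 1)
- z = 'bbb' (length 3)

Verification:
- xyz = 'aa' + 'a' + 'bbb' = aaabbb ✓
- |xy| = 3 ≤ 4 ✓
- |y| = 1 > 0 ✓

All pumping lemma constraints are satisfied.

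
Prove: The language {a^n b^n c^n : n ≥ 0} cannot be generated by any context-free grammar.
Assume for contradiction that L is context-free, and let p ≥ 1 be the pumping length given by the pumping lemma for CFLs.
Choose s = a^p b^p c^p. Then s ∈ L and |s| = 3p ≥ p.
By the CFL pumping lemma, s = uvxyz for some u, v, x, y, z with |vxy| ≤ p, |vy| ≥ 1, and uv^i xy^i z ∈ L for every i ≥ 0.

Because |vxy| ≤ p, the window vxy cannot contain both an a and a c: any substring of s containing both must include the entire block b^p plus at least one a and one c, so it has length ≥ p + 2 > p.
Hence at least one of the letters a, c does not occur in vy at all.

Take i = 0: the string uxz is obtained from s by deleting |vy| ≥ 1 symbols, so |uxz| = 3p − |vy| < 3p.
But the letter (a or c) that does not occur in vy still occurs exactly p times in uxz. Every string of L with exactly p copies of some letter is a^p b^p c^p, of length 3p. Since |uxz| < 3p, uxz ∉ L.

This contradicts the CFL pumping lemma, which requires uv^i xy^i z ∈ L for all i ≥ 0.
Hence L = {a^n b^n c^n : n ≥ 0} is not context-free. ∎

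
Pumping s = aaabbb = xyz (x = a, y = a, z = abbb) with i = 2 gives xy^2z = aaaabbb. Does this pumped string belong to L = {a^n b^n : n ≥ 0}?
No

xy²z = a · aa · abbb = aaaabbb.
aaaabbb has 4 a's and 3 b's; 4 ≠ 3, so it is not in L.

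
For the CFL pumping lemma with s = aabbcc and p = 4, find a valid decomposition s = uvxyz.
u='a', v='a', x='bb', y='c', z='c'

For s = aabbcc with pumping length p = 4:

One valid decomposition:
- u = 'a'
- v = 'a'
- x = 'bb'
- y = 'c'
- z = 'c'

Verification:
- uvxyz = 'a' + 'a' + 'bb' + 'c' + 'c' = aabbcc ✓
- |vxy| = |'abbc'| = 4 ≤ 4 ✓
- |vy| = |'ac'| = 2 > 0 ✓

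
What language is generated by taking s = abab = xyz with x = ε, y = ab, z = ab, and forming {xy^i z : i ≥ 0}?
{xy^i z : i ≥ 0} = {(ab)^(i+1) : i ≥ 0} = {ab, abab, ababab, ...}

With x = ε, y = ab, z = ab: Pumping 'ab' gives strings of alternating a's and b's.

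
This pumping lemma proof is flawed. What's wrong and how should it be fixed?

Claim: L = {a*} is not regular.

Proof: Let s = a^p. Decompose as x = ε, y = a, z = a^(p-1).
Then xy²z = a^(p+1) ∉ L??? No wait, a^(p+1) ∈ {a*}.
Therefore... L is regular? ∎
Error: The proof attempts to show a*  is not regular, but a* IS regular!

Correction: a* is a regular language (recognized by a simple DFA with one accepting state and self-loop on 'a'). The pumping lemma can only prove non-regularity, not regularity. For regular languages, pumping always works.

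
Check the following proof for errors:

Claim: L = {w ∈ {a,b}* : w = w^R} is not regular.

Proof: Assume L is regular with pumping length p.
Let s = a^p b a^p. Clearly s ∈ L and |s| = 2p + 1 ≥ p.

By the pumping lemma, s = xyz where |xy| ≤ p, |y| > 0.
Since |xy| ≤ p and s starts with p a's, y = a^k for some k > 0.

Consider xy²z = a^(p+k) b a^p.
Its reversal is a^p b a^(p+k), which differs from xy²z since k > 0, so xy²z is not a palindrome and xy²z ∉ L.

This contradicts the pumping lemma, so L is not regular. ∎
The proof is correct.

This proof is valid because:
1. s = a^p b a^p is in L and is chosen in terms of p, so |s| ≥ p holds for every p
2. The decomposition analysis is correct: |xy| ≤ p forces y to lie inside the leading a's
3. The contradiction is valid: a^(p+k) b a^p has more a's before the b than after it, so it is not a palindrome
4. The conclusion follows logically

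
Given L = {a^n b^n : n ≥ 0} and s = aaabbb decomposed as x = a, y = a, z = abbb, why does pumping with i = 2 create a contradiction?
xy²z = aaaabbb ∉ L

Pumping with i = 2 replaces y = a by y² = aa:
- Original: s = xyz = aaabbb; aaabbb = a^3 b^3 has equal counts (3 = 3), so it is in L
- Pumped: xy²z = a · aa · abbb = aaaabbb
- aaaabbb has 4 a's and 3 b's; 4 ≠ 3, so it is not in L

The pumping lemma would require xy²z ∈ L, so this decomposition yields a contradiction.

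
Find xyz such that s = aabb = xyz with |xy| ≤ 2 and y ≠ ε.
x = '', y = 'aa', z = 'bb'

For s = aabb and p = 2, one valid decomposition is:
- x = '' (length 0)
- y = 'aa' (length 2)
- z = 'bb' (length 2)

Verification:
- xyz = '' + 'aa' + 'bb' = aabb ✓
- |xy| = 2 ≤ 2 ✓
- |y| = 2 > 0 ✓

All pumping lemma constraints are satisfied.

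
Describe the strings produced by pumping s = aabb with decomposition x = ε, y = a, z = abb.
{xy^i z : i ≥ 0} = {a^(i+1) b^2 : i ≥ 0} = {abb, aabb, aaabb, ...}

With x = ε, y = a, z = abb: Starting with aabb and pumping the first 'a' (z = abb keeps the second 'a'), we get strings with i+1 a's followed by 2 b's for i = 0, 1, 2, ...; note bb is not produced because z always contributes one a.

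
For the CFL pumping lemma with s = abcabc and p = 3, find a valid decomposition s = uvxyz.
u='ab', v='c', x='a', y='b', z='c'

For s = abcabc with pumping length p = 3:

One valid decomposition:
- u = 'ab'
- v = 'c'
- x = 'a'
- y = 'b'
- z = 'c'

Verification:
- uvxyz = 'ab' + 'c' + 'a' + 'b' + 'c' = abcabc ✓
- |vxy| = |'cab'| = 3 ≤ 3 ✓
- |vy| = |'cb'| = 2 > 0 ✓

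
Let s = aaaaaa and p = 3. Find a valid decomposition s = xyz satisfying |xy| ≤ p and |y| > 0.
x = 'aa', y = 'a', z = 'aaa'

For s = aaaaaa and p = 3, one valid decomposition is:
- x = 'aa' (length 2)
- y = 'a' (length 1)
- z = 'aaa' (length 3)

Verification:
- xyz = 'aa' + 'a' + 'aaa' = aaaaaa ✓
- |xy| = 3 ≤ 3 ✓
- |y| = 1 > 0 ✓

All pumping lemma constraints are satisfied.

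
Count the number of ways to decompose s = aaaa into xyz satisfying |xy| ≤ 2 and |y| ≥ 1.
3

For s = 'aaaa' with pumping length p = 2:

Constraints: |xy| ≤ 2, |y| > 0

Valid decompositions (|xy| ≤ p, |y| ≥ 1):
  • x='', y='a', z='aaa'
  • x='a', y='a', z='aa'
  • x='', y='aa', z='aa'

Total count: 3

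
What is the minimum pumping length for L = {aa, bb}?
p = 3

For a finite language L, the pumping lemma holds vacuously if p > max|s| for s ∈ L.

The longest string in L = {aa, bb} has length 2.
If p = 3, then no string s ∈ L has |s| ≥ p, so the condition is vacuously true.

The minimum pumping length is p = 3.

Why no smaller p works: for any p ≤ 2, the longest string s ∈ L has |s| = 2 ≥ p, so it would
have to be pumpable; but pumping up (i = 2, 3, ...) produces ever longer strings, which cannot all lie in the
finite language L. So the pumping property fails for every p ≤ 2.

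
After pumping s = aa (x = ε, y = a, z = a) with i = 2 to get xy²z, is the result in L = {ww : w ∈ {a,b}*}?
No

xy²z = ε · aa · a = aaa.
aaa has odd length 3, so it cannot be written as ww and is not in L.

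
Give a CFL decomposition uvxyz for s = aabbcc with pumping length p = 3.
u='aa', v='b', x='b', y='c', z='c'

For s = aabbcc with pumping length p = 3:

One valid decomposition:
- u = 'aa'
- v = 'b'
- x = 'b'
- y = 'c'
- z = 'c'

Verification:
- uvxyz = 'aa' + 'b' + 'b' + 'c' + 'c' = aabbcc ✓
- |vxy| = |'bbc'| = 3 ≤ 3 ✓
- |vy| = |'bc'| = 2 > 0 ✓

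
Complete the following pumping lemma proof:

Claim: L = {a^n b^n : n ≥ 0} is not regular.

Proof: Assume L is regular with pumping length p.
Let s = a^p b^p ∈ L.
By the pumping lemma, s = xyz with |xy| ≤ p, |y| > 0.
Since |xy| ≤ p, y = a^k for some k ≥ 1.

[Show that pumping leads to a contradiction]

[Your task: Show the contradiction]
Consider xy²z = a^(p+k) b^p.

Since k ≥ 1, we have p + k > p.
So xy²z has more a's than b's: (p+k) a's vs p b's.
This means xy²z ∉ L because a^n b^n requires equal counts.

This contradicts the pumping lemma which states xy²z ∈ L.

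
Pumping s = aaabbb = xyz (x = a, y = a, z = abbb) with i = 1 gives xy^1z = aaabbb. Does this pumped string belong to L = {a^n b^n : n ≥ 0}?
Yes

xy¹z = a · a · abbb = aaabbb.
aaabbb = a^3 b^3 has equal counts (3 = 3), so it is in L.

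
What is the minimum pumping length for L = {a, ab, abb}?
p = 4

For a finite language L, the pumping lemma holds vacuously if p > max|s| for s ∈ L.

The longest string in L = {a, ab, abb} has length 3.
If p = 4, then no string s ∈ L has |s| ≥ p, so the condition is vacuously true.

The minimum pumping length is p = 4.

Why no smaller p works: for any p ≤ 3, the longest string s ∈ L has |s| = 3 ≥ p, so it would
have to be pumpable; but pumping up (i = 2, 3, ...) produces ever longer strings, which cannot all lie in the
finite language L. So the pumping property fails for every p ≤ 3.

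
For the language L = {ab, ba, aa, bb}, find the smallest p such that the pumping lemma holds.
p = 3

For a finite language L, the pumping lemma holds vacuously if p > max|s| for s ∈ L.

The longest string in L = {ab, ba, aa, bb} has length 2.
If p = 3, then no string s ∈ L has |s| ≥ p, so the condition is vacuously true.

The minimum pumping length is p = 3.

Why no smaller p works: for any p ≤ 2, the longest string s ∈ L has |s| = 2 ≥ p, so it would
have to be pumpable; but pumping up (i = 2, 3, ...) produces ever longer strings, which cannot all lie in the
finite language L. So the pumping property fails for every p ≤ 2.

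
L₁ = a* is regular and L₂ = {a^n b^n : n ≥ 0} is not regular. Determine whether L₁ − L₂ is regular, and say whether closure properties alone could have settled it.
Yes — L₁ − L₂ is regular.

The only string of a* that lies in {a^n b^n} is ε, so L₁ − L₂ = a* − {ε} = a⁺ = aa*, which is regular.

Note that the bare facts "L₁ regular, L₂ non-regular" do not settle the question by themselves: the closure of regular languages under ∪, ∩, complement and difference applies only when BOTH operands are regular. With a non-regular operand the result can come out regular or non-regular depending on the specific languages, so one has to work out L₁ − L₂ for this particular pair, as above.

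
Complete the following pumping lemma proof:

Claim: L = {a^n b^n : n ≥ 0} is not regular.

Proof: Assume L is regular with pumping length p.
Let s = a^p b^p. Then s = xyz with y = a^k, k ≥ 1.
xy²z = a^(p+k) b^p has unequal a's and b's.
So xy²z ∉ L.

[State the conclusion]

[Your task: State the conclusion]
This contradicts the pumping lemma for regular languages,
which guarantees xy^i z ∈ L for all i ≥ 0.

Since our assumption that L is regular leads to a contradiction,
we conclude that L = {a^n b^n : n ≥ 0} is NOT regular. ∎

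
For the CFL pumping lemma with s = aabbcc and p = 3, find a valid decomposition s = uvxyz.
u='aa', v='b', x='b', y='c', z='c'

For s = aabbcc with pumping length p = 3:

One valid decomposition:
- u = 'aa'
- v = 'b'
- x = 'b'
- y = 'c'
- z = 'c'

Verification:
- uvxyz = 'aa' + 'b' + 'b' + 'c' + 'c' = aabbcc ✓
- |vxy| = |'bbc'| = 3 ≤ 3 ✓
- |vy| = |'bc'| = 2 > 0 ✓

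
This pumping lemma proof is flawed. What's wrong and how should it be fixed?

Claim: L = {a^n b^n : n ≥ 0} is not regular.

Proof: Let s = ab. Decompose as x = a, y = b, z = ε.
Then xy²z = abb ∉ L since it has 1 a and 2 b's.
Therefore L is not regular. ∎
Error: The string s = ab might be shorter than the pumping length p.

Correction: Choose s = a^p b^p to ensure |s| ≥ p. Also, the decomposition is wrong: with |xy| ≤ p, y cannot include b's when s starts with p a's.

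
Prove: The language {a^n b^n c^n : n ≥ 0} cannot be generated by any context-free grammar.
Assume for contradiction that L is context-free, and let p ≥ 1 be the pumping length given by the pumping lemma for CFLs.
Choose s = a^p b^p c^p. Then s ∈ L and |s| = 3p ≥ p.
By the CFL pumping lemma, s = uvxyz for some u, v, x, y, z with |vxy| ≤ p, |vy| ≥ 1, and uv^i xy^i z ∈ L for every i ≥ 0.

Because |vxy| ≤ p, the window vxy cannot contain both an a and a c: any substring of s containing both must include the entire block b^p plus at least one a and one c, so it has length ≥ p + 2 > p.
Hence at least one of the letters a, c does not occur in vy at all.

Take i = 0: the string uxz is obtained from s by deleting |vy| ≥ 1 symbols, so |uxz| = 3p − |vy| < 3p.
But the letter (a or c) that does not occur in vy still occurs exactly p times in uxz. Every string of L with exactly p copies of some letter is a^p b^p c^p, of length 3p. Since |uxz| < 3p, uxz ∉ L.

This contradicts the CFL pumping lemma, which requires uv^i xy^i z ∈ L for all i ≥ 0.
Hence L = {a^n b^n c^n : n ≥ 0} is not context-free. ∎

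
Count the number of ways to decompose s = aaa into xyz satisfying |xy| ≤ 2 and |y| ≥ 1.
3

For s = 'aaa' with pumping length p = 2:

Constraints: |xy| ≤ 2, |y| > 0

Valid decompositions (|xy| ≤ p, |y| ≥ 1):
  • x='', y='a', z='aa'
  • x='a', y='a', z='a'
  • x='', y='aa', z='a'

Total count: 3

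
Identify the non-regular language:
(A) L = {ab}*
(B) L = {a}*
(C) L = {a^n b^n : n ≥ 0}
(C) {a^n b^n : n ≥ 0}

(C) L = {a^n b^n : n ≥ 0} is NOT regular.

The pumping lemma can be used to prove this:
After pumping, the number of a's and b's become unequal

The other languages are regular because they can be recognized by finite automata.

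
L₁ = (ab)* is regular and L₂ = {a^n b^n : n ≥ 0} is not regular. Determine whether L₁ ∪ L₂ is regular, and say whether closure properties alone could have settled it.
No — L₁ ∪ L₂ is not regular.

Let U = (ab)* ∪ {a^n b^n}. If U were regular, then U ∩ aa*bb* would be regular (closure under intersection with a regular language). But (ab)* ∩ aa*bb* = {ab} and {a^n b^n} ∩ aa*bb* = {a^n b^n : n ≥ 1}, so U ∩ aa*bb* = {a^n b^n : n ≥ 1}, which is not regular. Hence U is not regular.

Note that the bare facts "L₁ regular, L₂ non-regular" do not settle the question by themselves: the closure of regular languages under ∪, ∩, complement and difference applies only when BOTH operands are regular. With a non-regular operand the result can come out regular or non-regular depending on the specific languages, so one has to work out L₁ ∪ L₂ for this particular pair, as above.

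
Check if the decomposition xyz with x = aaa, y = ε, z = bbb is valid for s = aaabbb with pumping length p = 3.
Violated: |y| > 0

The decomposition x = aaa, y = ε, z = bbb for s = aaabbb with p = 3
violates the constraint: |y| > 0

|y| = 0, but the pumping lemma requires |y| > 0 (y must be non-empty).

Pumping lemma constraints:
1. xyz = s (decomposition is valid)
2. |xy| ≤ p
3. |y| > 0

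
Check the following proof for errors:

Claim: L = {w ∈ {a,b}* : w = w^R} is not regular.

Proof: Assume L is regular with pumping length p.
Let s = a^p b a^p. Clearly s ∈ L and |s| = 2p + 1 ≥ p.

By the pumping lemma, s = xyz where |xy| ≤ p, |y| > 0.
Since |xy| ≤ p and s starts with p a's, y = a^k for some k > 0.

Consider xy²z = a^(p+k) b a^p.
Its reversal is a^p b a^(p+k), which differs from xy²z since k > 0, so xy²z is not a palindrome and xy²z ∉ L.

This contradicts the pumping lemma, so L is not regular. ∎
The proof is correct.

This proof is valid because:
1. s = a^p b a^p is in L and is chosen in terms of p, so |s| ≥ p holds for every p
2. The decomposition analysis is correct: |xy| ≤ p forces y to lie inside the leading a's
3. The contradiction is valid: a^(p+k) b a^p has more a's before the b than after it, so it is not a palindrome
4. The conclusion follows logically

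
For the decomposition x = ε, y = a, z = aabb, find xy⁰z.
aabb

Given x = '', y = 'a', z = 'aabb' and i = 0:

xy^0z = x + y·y·...·y (0 times) + z
       = '' + 'a'^0 + 'aabb'
       = '' + '' + 'aabb'
       = 'aabb'

The pumped string is 'aabb' with length 4.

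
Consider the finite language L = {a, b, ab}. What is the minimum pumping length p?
p = 3

For a finite language L, the pumping lemma holds vacuously if p > max|s| for s ∈ L.

The longest string in L = {a, b, ab} has length 2.
If p = 3, then no string s ∈ L has |s| ≥ p, so the condition is vacuously true.

The minimum pumping length is p = 3.

Why no smaller p works: for any p ≤ 2, the longest string s ∈ L has |s| = 2 ≥ p, so it would
have to be pumpable; but pumping up (i = 2, 3, ...) produces ever longer strings, which cannot all lie in the
finite language L. So the pumping property fails for every p ≤ 2.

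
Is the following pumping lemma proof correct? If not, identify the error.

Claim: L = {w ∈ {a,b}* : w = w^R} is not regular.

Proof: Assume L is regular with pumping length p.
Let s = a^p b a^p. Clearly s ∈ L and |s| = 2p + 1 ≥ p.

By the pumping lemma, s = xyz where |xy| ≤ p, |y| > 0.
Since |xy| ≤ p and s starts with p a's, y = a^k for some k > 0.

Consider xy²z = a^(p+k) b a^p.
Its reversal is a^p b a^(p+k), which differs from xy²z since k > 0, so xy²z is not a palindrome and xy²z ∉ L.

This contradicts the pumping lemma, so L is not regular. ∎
The proof is correct.

This proof is valid because:
1. s = a^p b a^p is in L and is chosen in terms of p, so |s| ≥ p holds for every p
2. The decomposition analysis is correct: |xy| ≤ p forces y to lie inside the leading a's
3. The contradiction is valid: a^(p+k) b a^p has more a's before the b than after it, so it is not a palindrome
4. The conclusion follows logically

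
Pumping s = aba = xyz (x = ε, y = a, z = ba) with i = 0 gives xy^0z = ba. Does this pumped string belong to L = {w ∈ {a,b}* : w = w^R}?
No

xy⁰z = ε · ε · ba = ba.
ba reversed is ab ≠ ba, so it is not a palindrome and is not in L.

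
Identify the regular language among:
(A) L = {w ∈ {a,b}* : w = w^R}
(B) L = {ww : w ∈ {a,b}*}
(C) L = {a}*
(C) {a}*

(C) L = {a}* is regular.

This can be recognized by a finite automaton (DFA/NFA).
Regular expressions like {a}* define regular languages.

The other choices are not regular:
- {w ∈ {a,b}* : w = w^R}: After pumping, the string is no longer symmetric
- {ww : w ∈ {a,b}*}: After pumping, the two halves no longer match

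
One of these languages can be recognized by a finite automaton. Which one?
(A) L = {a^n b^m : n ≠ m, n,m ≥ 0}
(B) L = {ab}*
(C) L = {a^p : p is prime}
(B) {ab}*

(B) L = {ab}* is regular.

This can be recognized by a finite automaton (DFA/NFA).
Regular expressions like {ab}* define regular languages.

The other choices are not regular:
- {a^p : p is prime}: After pumping, the length becomes composite
- {a^n b^m : n ≠ m, n,m ≥ 0}: After pumping a's, we can make n = m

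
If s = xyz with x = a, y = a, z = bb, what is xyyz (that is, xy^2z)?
aaabb

Given x = 'a', y = 'a', z = 'bb' and i = 2:

xy^2z = x + y·y·...·y (2 times) + z
       = 'a' + 'a'^2 + 'bb'
       = 'a' + 'aa' + 'bb'
       = 'aaabb'

The pumped string is 'aaabb' with length 5.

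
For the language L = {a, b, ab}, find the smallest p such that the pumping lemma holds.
p = 3

For a finite language L, the pumping lemma holds vacuously if p > max|s| for s ∈ L.

The longest string in L = {a, b, ab} has length 2.
If p = 3, then no string s ∈ L has |s| ≥ p, so the condition is vacuously true.

The minimum pumping length is p = 3.

Why no smaller p works: for any p ≤ 2, the longest string s ∈ L has |s| = 2 ≥ p, so it would
have to be pumpable; but pumping up (i = 2, 3, ...) produces ever longer strings, which cannot all lie in the
finite language L. So the pumping property fails for every p ≤ 2.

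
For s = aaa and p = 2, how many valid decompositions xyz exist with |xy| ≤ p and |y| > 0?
3

For s = 'aaa' with pumping length p = 2:

Constraints: |xy| ≤ 2, |y| > 0

Valid decompositions (|xy| ≤ p, |y| ≥ 1):
  • x='', y='a', z='aa'
  • x='a', y='a', z='a'
  • x='', y='aa', z='a'

Total count: 3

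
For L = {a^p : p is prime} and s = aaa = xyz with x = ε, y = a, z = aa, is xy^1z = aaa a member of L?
Yes

xy¹z = ε · a · aa = aaa.
aaa has length 3, which is prime, so it is in L.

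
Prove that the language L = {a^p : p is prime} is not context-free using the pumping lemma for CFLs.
Assume for contradiction that L is context-free, and let p ≥ 1 be the pumping length given by the pumping lemma for CFLs.
Choose a prime q with q ≥ p and let s = a^q. Then s ∈ L and |s| = q ≥ p.
By the CFL pumping lemma, s = uvxyz for some u, v, x, y, z with |vxy| ≤ p, |vy| ≥ 1, and uv^i xy^i z ∈ L for every i ≥ 0.
All symbols are a's, so only lengths matter: let k = |vy|, with 1 ≤ k ≤ p. Then |uv^i xy^i z| = q + (i − 1)k.

Take i = q + 1: the length is q + qk = q(k + 1).
Both factors satisfy q ≥ 2 and k + 1 ≥ 2, so q(k + 1) is composite and uv^(q+1) xy^(q+1) z ∉ L.

This contradicts the CFL pumping lemma, which requires uv^i xy^i z ∈ L for all i ≥ 0.
Hence L = {a^p : p is prime} is not context-free. ∎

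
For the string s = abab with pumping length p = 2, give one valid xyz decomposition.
x = 'a', y = 'b', z = 'ab'

For s = abab and p = 2, one valid decomposition is:
- x = 'a' (length 1)
- y = 'b' (length 1)
- z = 'ab' (length 2)

Verification:
- xyz = 'a' + 'b' + 'ab' = abab ✓
- |xy| = 2 ≤ 2 ✓
- |y| = 1 > 0 ✓

All pumping lemma constraints are satisfied.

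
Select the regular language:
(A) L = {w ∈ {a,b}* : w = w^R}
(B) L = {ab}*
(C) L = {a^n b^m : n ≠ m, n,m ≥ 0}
(B) {ab}*

(B) L = {ab}* is regular.

This can be recognized by a finite automaton (DFA/NFA).
Regular expressions like {ab}* define regular languages.

The other choices are not regular:
- {w ∈ {a,b}* : w = w^R}: After pumping, the string is no longer symmetric
- {a^n b^m : n ≠ m, n,m ≥ 0}: After pumping a's, we can make n = m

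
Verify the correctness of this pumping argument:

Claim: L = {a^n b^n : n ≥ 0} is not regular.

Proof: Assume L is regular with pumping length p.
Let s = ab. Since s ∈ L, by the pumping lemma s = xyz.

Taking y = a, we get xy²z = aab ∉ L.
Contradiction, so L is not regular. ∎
The proof is INCORRECT.

Error: The string s = ab may be shorter than p.
The pumping lemma only applies to strings with |s| ≥ p, and p is not under our control.
We must choose s in terms of p, e.g. s = a^p b^p, to ensure |s| ≥ p.
(The proof also fixes one particular y; a valid argument must handle every decomposition with |xy| ≤ p and |y| ≥ 1 — for s = a^p b^p this forces y = a^k, and then xy²z = a^(p+k) b^p ∉ L.)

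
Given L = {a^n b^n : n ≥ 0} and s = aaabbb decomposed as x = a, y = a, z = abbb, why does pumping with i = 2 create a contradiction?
xy²z = aaaabbb ∉ L

Pumping with i = 2 replaces y = a by y² = aa:
- Original: s = xyz = aaabbb; aaabbb = a^3 b^3 has equal counts (3 = 3), so it is in L
- Pumped: xy²z = a · aa · abbb = aaaabbb
- aaaabbb has 4 a's and 3 b's; 4 ≠ 3, so it is not in L

The pumping lemma would require xy²z ∈ L, so this decomposition yields a contradiction.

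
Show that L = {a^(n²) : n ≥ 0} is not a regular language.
Assume for contradiction that L is regular, and let p ≥ 1 be the pumping length given by the pumping lemma.
Choose s = a^(p²). Then s ∈ L and |s| = p² ≥ p.
By the pumping lemma, s = xyz for some x, y, z with |xy| ≤ p, |y| ≥ 1, and xy^i z ∈ L for every i ≥ 0.
Here y = a^k for some k with 1 ≤ k ≤ |xy| ≤ p.

Take i = 2: |xy²z| = p² + k.
Now p² < p² + k ≤ p² + p < p² + 2p + 1 = (p + 1)².
So |xy²z| lies strictly between the consecutive squares p² and (p + 1)², hence is not a perfect square, and xy²z ∉ L.

This contradicts the pumping lemma, which requires xy^i z ∈ L for all i ≥ 0.
Hence L = {a^(n²) : n ≥ 0} is not regular. ∎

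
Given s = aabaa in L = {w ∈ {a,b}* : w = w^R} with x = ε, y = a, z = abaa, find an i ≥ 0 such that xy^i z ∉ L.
i = 2

xy²z = ε · aa · abaa = aaabaa; aaabaa reversed is aabaaa ≠ aaabaa, so it is not a palindrome and is not in L.
(Other choices also work, e.g. i = 0, 3; only i = 1 is guaranteed to stay in L since xy¹z = s.)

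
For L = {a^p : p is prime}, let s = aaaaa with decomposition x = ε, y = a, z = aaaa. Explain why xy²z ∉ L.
xy²z = aaaaaa ∉ L

Pumping with i = 2 replaces y = a by y² = aa:
- Original: s = xyz = aaaaa; aaaaa has length 5, which is prime, so it is in L
- Pumped: xy²z = ε · aa · aaaa = aaaaaa
- aaaaaa has length 6 = 2 × 3, which is not prime, so it is not in L

The pumping lemma would require xy²z ∈ L, so this decomposition yields a contradiction.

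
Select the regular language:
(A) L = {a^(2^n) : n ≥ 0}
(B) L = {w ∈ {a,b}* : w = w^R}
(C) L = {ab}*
(C) {ab}*

(C) L = {ab}* is regular.

This can be recognized by a finite automaton (DFA/NFA).
Regular expressions like {ab}* define regular languages.

The other choices are not regular:
- {a^(2^n) : n ≥ 0}: After pumping, length is no longer a power of 2
- {w ∈ {a,b}* : w = w^R}: After pumping, the string is no longer symmetric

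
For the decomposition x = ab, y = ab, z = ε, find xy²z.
ababab

Given x = 'ab', y = 'ab', z = '' and i = 2:

xy^2z = x + y·y·...·y (2 times) + z
       = 'ab' + 'ab'^2 + ''
       = 'ab' + 'abab' + ''
       = 'ababab'

The pumped string is 'ababab' with length 6.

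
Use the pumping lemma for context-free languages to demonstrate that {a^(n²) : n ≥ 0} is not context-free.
Assume for contradiction that L is context-free, and let p ≥ 1 be the pumping length given by the pumping lemma for CFLs.
Choose s = a^(p²). Then s ∈ L and |s| = p² ≥ p.
By the CFL pumping lemma, s = uvxyz for some u, v, x, y, z with |vxy| ≤ p, |vy| ≥ 1, and uv^i xy^i z ∈ L for every i ≥ 0.
All symbols are a's, so only lengths matter: let k = |vy|, with 1 ≤ k ≤ |vxy| ≤ p.

Take i = 2: |uv²xy²z| = p² + k, and p² < p² + k ≤ p² + p < (p + 1)².
So the length lies strictly between consecutive squares and is not a perfect square; uv²xy²z ∉ L.

This contradicts the CFL pumping lemma, which requires uv^i xy^i z ∈ L for all i ≥ 0.
Hence L = {a^(n²) : n ≥ 0} is not context-free. ∎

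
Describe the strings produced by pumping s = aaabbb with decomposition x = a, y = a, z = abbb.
{xy^i z : i ≥ 0} = {a^(2+i) b^3 : i ≥ 0} = {aabbb, aaabbb, aaaabbb, ...}

With x = a, y = a, z = abbb: Starting with aaabbb and pumping the second 'a', we get strings with 2+i a's followed by 3 b's for i = 0, 1, 2, ...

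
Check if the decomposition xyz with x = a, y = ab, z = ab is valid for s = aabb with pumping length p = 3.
Violated: xyz = s

The decomposition x = a, y = ab, z = ab for s = aabb with p = 3
violates the constraint: xyz = s

xyz = 'a' + 'ab' + 'ab' = 'aabab' ≠ 'aabb' = s. The decomposition doesn't reconstruct s.

Pumping lemma constraints:
1. xyz = s (decomposition is valid)
2. |xy| ≤ p
3. |y| > 0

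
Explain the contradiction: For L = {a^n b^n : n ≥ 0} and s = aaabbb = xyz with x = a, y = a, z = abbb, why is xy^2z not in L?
xy²z = aaaabbb ∉ L

Pumping with i = 2 replaces y = a by y² = aa:
- Original: s = xyz = aaabbb; aaabbb = a^3 b^3 has equal counts (3 = 3), so it is in L
- Pumped: xy²z = a · aa · abbb = aaaabbb
- aaaabbb has 4 a's and 3 b's; 4 ≠ 3, so it is not in L

The pumping lemma would require xy²z ∈ L, so this decomposition yields a contradiction.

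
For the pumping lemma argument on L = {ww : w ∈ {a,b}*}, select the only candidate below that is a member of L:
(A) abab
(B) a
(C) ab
(A) abab

The pumping lemma is applied to a string s that lies in L, so first check membership of each option:
- (A) abab splits into halves ab · ab, which are equal, so it is in L (w = ab) ✓
- (B) a has odd length 1, so it cannot be written as ww and is not in L ✗
- (C) ab has length 2; its halves are a and b, which differ, so it is not in L ✗

Only (A) abab is in L, so it is the only candidate that could play the role of s.
(In a complete proof one picks s in terms of the pumping length p so that |s| ≥ p is guaranteed; a fixed string like abab illustrates the shape of such an s.)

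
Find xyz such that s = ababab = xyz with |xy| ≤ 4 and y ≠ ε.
x = 'aba', y = 'b', z = 'ab'

For s = ababab and p = 4, one valid decomposition is:
- x = 'aba' (length 3)
- y = 'b' (length 1)
- z = 'ab' (length 2)

Verification:
- xyz = 'aba' + 'b' + 'ab' = ababab ✓
- |xy| = 4 ≤ 4 ✓
- |y| = 1 > 0 ✓

All pumping lemma constraints are satisfied.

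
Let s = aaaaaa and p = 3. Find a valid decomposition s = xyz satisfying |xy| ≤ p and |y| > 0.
x = 'a', y = 'a', z = 'aaaa'

For s = aaaaaa and p = 3, one valid decomposition is:
- x = 'a' (length 1)
- y = 'a' (length 1)
- z = 'aaaa' (length 4)

Verification:
- xyz = 'a' + 'a' + 'aaaa' = aaaaaa ✓
- |xy| = 2 ≤ 3 ✓
- |y| = 1 > 0 ✓

All pumping lemma constraints are satisfied.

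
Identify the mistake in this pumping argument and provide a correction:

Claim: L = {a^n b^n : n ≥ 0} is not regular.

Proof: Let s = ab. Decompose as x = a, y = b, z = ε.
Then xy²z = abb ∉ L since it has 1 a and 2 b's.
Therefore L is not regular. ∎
Error: The string s = ab might be shorter than the pumping length p.

Correction: Choose s = a^p b^p to ensure |s| ≥ p. Also, the decomposition is wrong: with |xy| ≤ p, y cannot include b's when s starts with p a's.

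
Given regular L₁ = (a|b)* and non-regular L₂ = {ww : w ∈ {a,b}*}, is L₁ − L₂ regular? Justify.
No — L₁ − L₂ is not regular.

L₁ − L₂ is the complement of {ww} within {a,b}*. If it were regular, its complement {ww} would be regular as well (regular languages are closed under complement) — contradiction. So L₁ − L₂ is not regular.

Note that the bare facts "L₁ regular, L₂ non-regular" do not settle the question by themselves: the closure of regular languages under ∪, ∩, complement and difference applies only when BOTH operands are regular. With a non-regular operand the result can come out regular or non-regular depending on the specific languages, so one has to work out L₁ − L₂ for this particular pair, as above.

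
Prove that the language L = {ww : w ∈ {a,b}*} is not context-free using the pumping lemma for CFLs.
Assume for contradiction that L is context-free, and let p ≥ 1 be the pumping length given by the pumping lemma for CFLs.
Choose s = a^p b^p a^p b^p. Then s ∈ L (take w = a^p b^p) and |s| = 4p ≥ p.
By the CFL pumping lemma, s = uvxyz for some u, v, x, y, z with |vxy| ≤ p, |vy| ≥ 1, and uv^i xy^i z ∈ L for every i ≥ 0.

Write s as four blocks A₁ B₁ A₂ B₂ with A₁ = A₂ = a^p and B₁ = B₂ = b^p. Since |vxy| ≤ p, the window vxy lies inside at most two adjacent blocks. Take i = 0 and let t = uxz, so |t| = 4p − |vy| with 1 ≤ |vy| ≤ p. If |t| is odd, t ∉ L immediately, so assume |vy| is even (hence |vy| ≥ 2) and |t|/2 = 2p − |vy|/2, which satisfies p ≤ |t|/2 ≤ 2p − 1.

Case 1 (vxy inside A₁B₁): t = a^(p−j) b^(p−l) a^p b^p with j + l = |vy|. The second half of t has length < 2p, so it is a suffix of the trailing a^p b^p and ends in b; the first half is a^(p−j) b^(p−l) a^((j+l)/2), which ends in a because (j+l)/2 ≥ 1. The halves differ, so t ∉ L.

Case 2 (vxy inside B₁A₂, straddling the middle): t = a^p b^(p−j) a^(p−l) b^p with j + l = |vy|. If t = ww, then w is a prefix of t of length ≥ p, so w begins with a^p; and w is a suffix of t of length ≥ p, so w ends with b^p. That forces |w| ≥ 2p, contradicting |w| = |t|/2 ≤ 2p − 1. So t ∉ L.

Case 3 (vxy inside A₂B₂): t = a^p b^p a^(p−j) b^(p−l) with j + l = |vy|. The first half of t is a prefix of a^p b^p, so it begins with a; the second half is b^((j+l)/2) a^(p−j) b^(p−l), which begins with b. The halves differ, so t ∉ L.

In every case uv⁰xy⁰z = uxz ∉ L.

This contradicts the CFL pumping lemma, which requires uv^i xy^i z ∈ L for all i ≥ 0.
Hence L = {ww : w ∈ {a,b}*} is not context-free. ∎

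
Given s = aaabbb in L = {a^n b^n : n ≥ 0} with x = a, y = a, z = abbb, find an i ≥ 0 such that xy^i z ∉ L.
i = 3

xy³z = a · aaa · abbb = aaaaabbb; aaaaabbb has 5 a's and 3 b's; 5 ≠ 3, so it is not in L.
(Other choices also work, e.g. i = 0, 2; only i = 1 is guaranteed to stay in L since xy¹z = s.)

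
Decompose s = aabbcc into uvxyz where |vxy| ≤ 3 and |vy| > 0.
u='aa', v='b', x='b', y='c', z='c'

For s = aabbcc with pumping length p = 3:

One valid decomposition:
- u = 'aa'
- v = 'b'
- x = 'b'
- y = 'c'
- z = 'c'

Verification:
- uvxyz = 'aa' + 'b' + 'b' + 'c' + 'c' = aabbcc ✓
- |vxy| = |'bbc'| = 3 ≤ 3 ✓
- |vy| = |'bc'| = 2 > 0 ✓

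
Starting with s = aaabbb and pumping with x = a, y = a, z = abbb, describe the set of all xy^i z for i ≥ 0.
{xy^i z : i ≥ 0} = {a^(2+i) b^3 : i ≥ 0} = {aabbb, aaabbb, aaaabbb, ...}

With x = a, y = a, z = abbb: Starting with aaabbb and pumping the second 'a', we get strings with 2+i a's followed by 3 b's for i = 0, 1, 2, ...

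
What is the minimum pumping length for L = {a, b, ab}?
p = 3

For a finite language L, the pumping lemma holds vacuously if p > max|s| for s ∈ L.

The longest string in L = {a, b, ab} has length 2.
If p = 3, then no string s ∈ L has |s| ≥ p, so the condition is vacuously true.

The minimum pumping length is p = 3.

Why no smaller p works: for any p ≤ 2, the longest string s ∈ L has |s| = 2 ≥ p, so it would
have to be pumpable; but pumping up (i = 2, 3, ...) produces ever longer strings, which cannot all lie in the
finite language L. So the pumping property fails for every p ≤ 2.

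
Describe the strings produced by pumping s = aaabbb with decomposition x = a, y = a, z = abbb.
{xy^i z : i ≥ 0} = {a^(2+i) b^3 : i ≥ 0} = {aabbb, aaabbb, aaaabbb, ...}

With x = a, y = a, z = abbb: Starting with aaabbb and pumping the second 'a', we get strings with 2+i a's followed by 3 b's for i = 0, 1, 2, ...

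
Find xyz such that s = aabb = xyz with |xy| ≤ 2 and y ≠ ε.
x = '', y = 'aa', z = 'bb'

For s = aabb and p = 2, one valid decomposition is:
- x = '' (length 0)
- y = 'aa' (length 2)
- z = 'bb' (length 2)

Verification:
- xyz = '' + 'aa' + 'bb' = aabb ✓
- |xy| = 2 ≤ 2 ✓
- |y| = 2 > 0 ✓

All pumping lemma constraints are satisfied.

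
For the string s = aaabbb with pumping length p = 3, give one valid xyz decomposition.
x = 'aa', y = 'a', z = 'bbb'

For s = aaabbb and p = 3, one valid decomposition is:
- x = 'aa' (length 2)
- y = 'a' (length 1)
- z = 'bbb' (length 3)

Verification:
- xyz = 'aa' + 'a' + 'bbb' = aaabbb ✓
- |xy| = 3 ≤ 3 ✓
- |y| = 1 > 0 ✓

All pumping lemma constraints are satisfied.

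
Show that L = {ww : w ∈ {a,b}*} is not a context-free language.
Assume for contradiction that L is context-free, and let p ≥ 1 be the pumping length given by the pumping lemma for CFLs.
Choose s = a^p b^p a^p b^p. Then s ∈ L (take w = a^p b^p) and |s| = 4p ≥ p.
By the CFL pumping lemma, s = uvxyz for some u, v, x, y, z with |vxy| ≤ p, |vy| ≥ 1, and uv^i xy^i z ∈ L for every i ≥ 0.

Write s as four blocks A₁ B₁ A₂ B₂ with A₁ = A₂ = a^p and B₁ = B₂ = b^p. Since |vxy| ≤ p, the window vxy lies inside at most two adjacent blocks. Take i = 0 and let t = uxz, so |t| = 4p − |vy| with 1 ≤ |vy| ≤ p. If |t| is odd, t ∉ L immediately, so assume |vy| is even (hence |vy| ≥ 2) and |t|/2 = 2p − |vy|/2, which satisfies p ≤ |t|/2 ≤ 2p − 1.

Case 1 (vxy inside A₁B₁): t = a^(p−j) b^(p−l) a^p b^p with j + l = |vy|. The second half of t has length < 2p, so it is a suffix of the trailing a^p b^p and ends in b; the first half is a^(p−j) b^(p−l) a^((j+l)/2), which ends in a because (j+l)/2 ≥ 1. The halves differ, so t ∉ L.

Case 2 (vxy inside B₁A₂, straddling the middle): t = a^p b^(p−j) a^(p−l) b^p with j + l = |vy|. If t = ww, then w is a prefix of t of length ≥ p, so w begins with a^p; and w is a suffix of t of length ≥ p, so w ends with b^p. That forces |w| ≥ 2p, contradicting |w| = |t|/2 ≤ 2p − 1. So t ∉ L.

Case 3 (vxy inside A₂B₂): t = a^p b^p a^(p−j) b^(p−l) with j + l = |vy|. The first half of t is a prefix of a^p b^p, so it begins with a; the second half is b^((j+l)/2) a^(p−j) b^(p−l), which begins with b. The halves differ, so t ∉ L.

In every case uv⁰xy⁰z = uxz ∉ L.

This contradicts the CFL pumping lemma, which requires uv^i xy^i z ∈ L for all i ≥ 0.
Hence L = {ww : w ∈ {a,b}*} is not context-free. ∎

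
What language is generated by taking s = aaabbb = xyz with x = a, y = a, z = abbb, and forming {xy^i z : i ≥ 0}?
{xy^i z : i ≥ 0} = {a^(2+i) b^3 : i ≥ 0} = {aabbb, aaabbb, aaaabbb, ...}

With x = a, y = a, z = abbb: Starting with aaabbb and pumping the second 'a', we get strings with 2+i a's followed by 3 b's for i = 0, 1, 2, ...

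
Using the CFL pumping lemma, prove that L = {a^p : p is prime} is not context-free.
Assume for contradiction that L is context-free, and let p ≥ 1 be the pumping length given by the pumping lemma for CFLs.
Choose a prime q with q ≥ p and let s = a^q. Then s ∈ L and |s| = q ≥ p.
By the CFL pumping lemma, s = uvxyz for some u, v, x, y, z with |vxy| ≤ p, |vy| ≥ 1, and uv^i xy^i z ∈ L for every i ≥ 0.
All symbols are a's, so only lengths matter: let k = |vy|, with 1 ≤ k ≤ p. Then |uv^i xy^i z| = q + (i − 1)k.

Take i = q + 1: the length is q + qk = q(k + 1).
Both factors satisfy q ≥ 2 and k + 1 ≥ 2, so q(k + 1) is composite and uv^(q+1) xy^(q+1) z ∉ L.

This contradicts the CFL pumping lemma, which requires uv^i xy^i z ∈ L for all i ≥ 0.
Hence L = {a^p : p is prime} is not context-free. ∎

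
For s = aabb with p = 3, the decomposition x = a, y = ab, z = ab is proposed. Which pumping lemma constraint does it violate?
Violated: xyz = s

The decomposition x = a, y = ab, z = ab for s = aabb with p = 3
violates the constraint: xyz = s

xyz = 'a' + 'ab' + 'ab' = 'aabab' ≠ 'aabb' = s. The decomposition doesn't reconstruct s.

Pumping lemma constraints:
1. xyz = s (decomposition is valid)
2. |xy| ≤ p
3. |y| > 0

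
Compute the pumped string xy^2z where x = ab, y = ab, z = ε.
ababab

Given x = 'ab', y = 'ab', z = '' and i = 2:

xy^2z = x + y·y·...·y (2 times) + z
       = 'ab' + 'ab'^2 + ''
       = 'ab' + 'abab' + ''
       = 'ababab'

The pumped string is 'ababab' with length 6.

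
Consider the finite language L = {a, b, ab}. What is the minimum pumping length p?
p = 3

For a finite language L, the pumping lemma holds vacuously if p > max|s| for s ∈ L.

The longest string in L = {a, b, ab} has length 2.
If p = 3, then no string s ∈ L has |s| ≥ p, so the condition is vacuously true.

The minimum pumping length is p = 3.

Why no smaller p works: for any p ≤ 2, the longest string s ∈ L has |s| = 2 ≥ p, so it would
have to be pumpable; but pumping up (i = 2, 3, ...) produces ever longer strings, which cannot all lie in the
finite language L. So the pumping property fails for every p ≤ 2.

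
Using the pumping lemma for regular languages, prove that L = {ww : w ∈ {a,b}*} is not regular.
Assume for contradiction that L is regular, and let p ≥ 1 be the pumping length given by the pumping lemma.
Choose s = a^p b a^p b. Then s ∈ L (take w = a^p b) and |s| = 2p + 2 ≥ p.
By the pumping lemma, s = xyz for some x, y, z with |xy| ≤ p, |y| ≥ 1, and xy^i z ∈ L for every i ≥ 0.
Since |xy| ≤ p and the first p symbols of s are all a's, y = a^k for some k with 1 ≤ k ≤ p.

Take i = 2: t = xy²z = a^(p + k) b a^p b.
Suppose t = uu for some string u. The string t contains exactly two b's and ends in b, so u contains exactly one b and ends in b; hence u = a^j b for some j, and uu = a^j b a^j b. Comparing with t = a^(p + k) b a^p b forces j = p + k (first block) and j = p (second block), which is impossible since k ≥ 1. So t ∉ L.

This contradicts the pumping lemma, which requires xy^i z ∈ L for all i ≥ 0.
Hence L = {ww : w ∈ {a,b}*} is not regular. ∎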